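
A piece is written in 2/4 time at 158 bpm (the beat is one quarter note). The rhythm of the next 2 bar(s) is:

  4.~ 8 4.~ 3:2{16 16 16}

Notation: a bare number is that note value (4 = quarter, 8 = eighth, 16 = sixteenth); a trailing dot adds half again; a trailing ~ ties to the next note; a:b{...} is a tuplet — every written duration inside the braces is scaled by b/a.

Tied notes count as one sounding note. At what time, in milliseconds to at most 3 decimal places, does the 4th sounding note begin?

1. 0.0ms @ 0 + 759.494ms (2)
2. 759.494ms @ 2 + 632.911ms (5/3)
3. 1392.405ms @ 11/3 + 63.291ms (1/6)
4. 1455.696ms @ 23/6 + 63.291ms (1/6)

note 4 onset = 23/6b = 1455.696ms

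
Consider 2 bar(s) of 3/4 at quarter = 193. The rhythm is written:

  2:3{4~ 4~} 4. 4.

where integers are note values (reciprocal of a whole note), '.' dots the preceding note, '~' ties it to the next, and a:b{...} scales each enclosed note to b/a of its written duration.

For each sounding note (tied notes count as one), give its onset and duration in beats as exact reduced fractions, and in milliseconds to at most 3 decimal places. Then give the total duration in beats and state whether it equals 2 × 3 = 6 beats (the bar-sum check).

1) 0.0ms=0b +1398.964ms=9/2b
2) 1398.964ms=9/2b +466.321ms=3/2b
Σ=6b of 6 (193bpm 3/4) — PASS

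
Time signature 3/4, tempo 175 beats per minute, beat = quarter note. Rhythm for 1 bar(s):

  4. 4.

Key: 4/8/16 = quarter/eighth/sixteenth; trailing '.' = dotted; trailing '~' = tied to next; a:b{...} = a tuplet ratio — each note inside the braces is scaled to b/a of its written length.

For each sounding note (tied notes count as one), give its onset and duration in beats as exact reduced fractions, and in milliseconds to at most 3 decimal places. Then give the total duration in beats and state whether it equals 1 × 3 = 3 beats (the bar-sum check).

1) 0.0ms=0b +514.286ms=3/2b
2) 514.286ms=3/2b +514.286ms=3/2b
Σ=3b of 3 (175bpm 3/4) — PASS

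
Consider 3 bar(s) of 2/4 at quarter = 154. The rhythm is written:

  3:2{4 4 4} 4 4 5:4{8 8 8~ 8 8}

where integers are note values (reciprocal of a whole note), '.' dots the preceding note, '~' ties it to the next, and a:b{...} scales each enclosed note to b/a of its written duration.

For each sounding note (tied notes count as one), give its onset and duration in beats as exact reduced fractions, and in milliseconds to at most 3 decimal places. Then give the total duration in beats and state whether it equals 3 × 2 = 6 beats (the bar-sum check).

1) 0.0ms=0b +259.74ms=2/3b
2) 259.74ms=2/3b +259.74ms=2/3b
3) 519.481ms=4/3b +259.74ms=2/3b
4) 779.221ms=2b +389.61ms=1b
5) 1168.831ms=3b +389.61ms=1b
6) 1558.442ms=4b +155.844ms=2/5b
7) 1714.286ms=22/5b +155.844ms=2/5b
8) 1870.13ms=24/5b +311.688ms=4/5b
9) 2181.818ms=28/5b +155.844ms=2/5b
Σ=6b of 6 (154bpm 2/4) — PASS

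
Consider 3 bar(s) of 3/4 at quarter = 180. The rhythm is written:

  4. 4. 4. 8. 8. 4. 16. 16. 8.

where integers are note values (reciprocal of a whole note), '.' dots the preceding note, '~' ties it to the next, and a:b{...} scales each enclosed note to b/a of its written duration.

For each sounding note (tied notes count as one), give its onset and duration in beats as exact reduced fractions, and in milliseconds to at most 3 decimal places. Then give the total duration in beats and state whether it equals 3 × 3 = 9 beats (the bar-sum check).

1) 0.0ms=0b +500.0ms=3/2b
2) 500.0ms=3/2b +500.0ms=3/2b
3) 1000.0ms=3b +500.0ms=3/2b
4) 1500.0ms=9/2b +250.0ms=3/4b
5) 1750.0ms=21/4b +250.0ms=3/4b
6) 2000.0ms=6b +500.0ms=3/2b
7) 2500.0ms=15/2b +125.0ms=3/8b
8) 2625.0ms=63/8b +125.0ms=3/8b
9) 2750.0ms=33/4b +250.0ms=3/4b
Σ=9b of 9 (180bpm 3/4) — PASS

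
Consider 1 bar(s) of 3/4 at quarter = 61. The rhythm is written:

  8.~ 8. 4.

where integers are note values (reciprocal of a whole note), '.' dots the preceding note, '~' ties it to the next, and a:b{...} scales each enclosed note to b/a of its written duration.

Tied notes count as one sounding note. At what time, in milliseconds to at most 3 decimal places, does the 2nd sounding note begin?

note 2 onset = 3/2b = 1475.41ms

1. 0.0ms @ 0 + 1475.41ms (3/2)
2. 1475.41ms @ 3/2 + 1475.41ms (3/2)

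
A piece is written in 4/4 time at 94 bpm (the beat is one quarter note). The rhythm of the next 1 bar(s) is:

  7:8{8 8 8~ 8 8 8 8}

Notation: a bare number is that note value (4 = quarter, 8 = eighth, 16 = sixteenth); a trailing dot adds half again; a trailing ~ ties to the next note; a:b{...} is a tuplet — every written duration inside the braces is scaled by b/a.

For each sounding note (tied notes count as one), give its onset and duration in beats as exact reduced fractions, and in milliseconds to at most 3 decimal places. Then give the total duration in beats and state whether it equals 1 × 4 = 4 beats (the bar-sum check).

1) 0.0ms=0b +364.742ms=4/7b
2) 364.742ms=4/7b +364.742ms=4/7b
3) 729.483ms=8/7b +729.483ms=8/7b
4) 1458.967ms=16/7b +364.742ms=4/7b
5) 1823.708ms=20/7b +364.742ms=4/7b
6) 2188.45ms=24/7b +364.742ms=4/7b
Σ=4b of 4 (94bpm 4/4) — PASS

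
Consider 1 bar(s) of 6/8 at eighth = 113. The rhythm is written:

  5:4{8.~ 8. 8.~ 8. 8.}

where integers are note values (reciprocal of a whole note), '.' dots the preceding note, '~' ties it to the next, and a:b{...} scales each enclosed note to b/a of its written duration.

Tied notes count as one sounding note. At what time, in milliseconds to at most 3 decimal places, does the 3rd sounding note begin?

note 3 onset = 24/5b = 2548.673ms

1. 0.0ms @ 0 + 1274.336ms (12/5)
2. 1274.336ms @ 12/5 + 1274.336ms (12/5)
3. 2548.673ms @ 24/5 + 637.168ms (6/5)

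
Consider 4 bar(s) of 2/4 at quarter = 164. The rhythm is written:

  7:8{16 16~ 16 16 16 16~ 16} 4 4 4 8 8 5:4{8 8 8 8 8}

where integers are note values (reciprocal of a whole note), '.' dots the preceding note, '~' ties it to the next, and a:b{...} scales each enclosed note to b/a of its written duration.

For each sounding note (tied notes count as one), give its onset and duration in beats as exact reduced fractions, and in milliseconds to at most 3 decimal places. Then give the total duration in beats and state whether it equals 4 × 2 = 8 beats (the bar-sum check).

1) 0.0ms=0b +104.53ms=2/7b
2) 104.53ms=2/7b +209.059ms=4/7b
3) 313.589ms=6/7b +104.53ms=2/7b
4) 418.118ms=8/7b +104.53ms=2/7b
5) 522.648ms=10/7b +209.059ms=4/7b
6) 731.707ms=2b +365.854ms=1b
7) 1097.561ms=3b +365.854ms=1b
8) 1463.415ms=4b +365.854ms=1b
9) 1829.268ms=5b +182.927ms=1/2b
10) 2012.195ms=11/2b +182.927ms=1/2b
11) 2195.122ms=6b +146.341ms=2/5b
12) 2341.463ms=32/5b +146.341ms=2/5b
13) 2487.805ms=34/5b +146.341ms=2/5b
14) 2634.146ms=36/5b +146.341ms=2/5b
15) 2780.488ms=38/5b +146.341ms=2/5b
Σ=8b of 8 (164bpm 2/4) — PASS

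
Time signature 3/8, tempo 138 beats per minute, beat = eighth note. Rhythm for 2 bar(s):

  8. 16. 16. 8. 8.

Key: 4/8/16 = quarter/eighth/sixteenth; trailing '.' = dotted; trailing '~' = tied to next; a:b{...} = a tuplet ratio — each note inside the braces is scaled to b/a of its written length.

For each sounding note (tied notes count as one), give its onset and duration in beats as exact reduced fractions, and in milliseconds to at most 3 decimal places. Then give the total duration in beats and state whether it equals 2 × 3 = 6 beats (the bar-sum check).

1) 0.0ms=0b +652.174ms=3/2b
2) 652.174ms=3/2b +326.087ms=3/4b
3) 978.261ms=9/4b +326.087ms=3/4b
4) 1304.348ms=3b +652.174ms=3/2b
5) 1956.522ms=9/2b +652.174ms=3/2b
Σ=6b of 6 (138bpm 3/8) — PASS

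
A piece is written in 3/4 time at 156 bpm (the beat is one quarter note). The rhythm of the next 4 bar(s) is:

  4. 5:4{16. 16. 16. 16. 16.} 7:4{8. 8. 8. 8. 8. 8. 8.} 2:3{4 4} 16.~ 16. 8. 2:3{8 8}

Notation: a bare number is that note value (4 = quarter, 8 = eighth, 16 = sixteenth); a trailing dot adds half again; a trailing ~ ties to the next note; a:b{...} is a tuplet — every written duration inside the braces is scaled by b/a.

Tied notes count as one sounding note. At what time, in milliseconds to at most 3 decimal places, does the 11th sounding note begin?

note 11 onset = 33/7b = 1813.187ms

1. 0.0ms @ 0 + 576.923ms (3/2)
2. 576.923ms @ 3/2 + 115.385ms (3/10)
3. 692.308ms @ 9/5 + 115.385ms (3/10)
4. 807.692ms @ 21/10 + 115.385ms (3/10)
5. 923.077ms @ 12/5 + 115.385ms (3/10)
6. 1038.462ms @ 27/10 + 115.385ms (3/10)
7. 1153.846ms @ 3 + 164.835ms (3/7)
8. 1318.681ms @ 24/7 + 164.835ms (3/7)
9. 1483.516ms @ 27/7 + 164.835ms (3/7)
10. 1648.352ms @ 30/7 + 164.835ms (3/7)
11. 1813.187ms @ 33/7 + 164.835ms (3/7)
12. 1978.022ms @ 36/7 + 164.835ms (3/7)
13. 2142.857ms @ 39/7 + 164.835ms (3/7)
14. 2307.692ms @ 6 + 576.923ms (3/2)
15. 2884.615ms @ 15/2 + 576.923ms (3/2)
16. 3461.538ms @ 9 + 288.462ms (3/4)
17. 3750.0ms @ 39/4 + 288.462ms (3/4)
18. 4038.462ms @ 21/2 + 288.462ms (3/4)
19. 4326.923ms @ 45/4 + 288.462ms (3/4)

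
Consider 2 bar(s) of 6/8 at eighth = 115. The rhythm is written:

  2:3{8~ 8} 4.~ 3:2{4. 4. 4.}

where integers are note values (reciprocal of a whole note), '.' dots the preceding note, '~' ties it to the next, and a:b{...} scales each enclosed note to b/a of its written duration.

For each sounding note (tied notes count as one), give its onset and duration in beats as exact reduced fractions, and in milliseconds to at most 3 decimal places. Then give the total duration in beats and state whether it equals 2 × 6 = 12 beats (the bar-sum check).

1) 0.0ms=0b +1565.217ms=3b
2) 1565.217ms=3b +2608.696ms=5b
3) 4173.913ms=8b +1043.478ms=2b
4) 5217.391ms=10b +1043.478ms=2b
Σ=12b of 12 (115bpm 6/8) — PASS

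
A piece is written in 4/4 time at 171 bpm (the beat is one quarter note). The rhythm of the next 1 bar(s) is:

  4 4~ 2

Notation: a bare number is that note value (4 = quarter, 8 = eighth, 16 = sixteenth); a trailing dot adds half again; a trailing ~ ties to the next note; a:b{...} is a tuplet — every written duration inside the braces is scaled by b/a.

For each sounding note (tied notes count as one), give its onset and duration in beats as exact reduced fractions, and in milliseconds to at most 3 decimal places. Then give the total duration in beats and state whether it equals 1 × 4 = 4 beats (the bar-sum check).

1) 0.0ms=0b +350.877ms=1b
2) 350.877ms=1b +1052.632ms=3b
Σ=4b of 4 (171bpm 4/4) — PASS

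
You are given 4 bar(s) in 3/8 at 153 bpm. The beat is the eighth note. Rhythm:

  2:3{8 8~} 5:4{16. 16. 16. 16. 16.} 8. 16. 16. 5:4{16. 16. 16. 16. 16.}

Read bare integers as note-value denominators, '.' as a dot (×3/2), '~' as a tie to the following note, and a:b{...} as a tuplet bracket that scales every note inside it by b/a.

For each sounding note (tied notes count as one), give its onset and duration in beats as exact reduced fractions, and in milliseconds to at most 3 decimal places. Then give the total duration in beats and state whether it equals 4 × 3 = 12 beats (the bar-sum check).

1) 0.0ms=0b +588.235ms=3/2b
2) 588.235ms=3/2b +823.529ms=21/10b
3) 1411.765ms=18/5b +235.294ms=3/5b
4) 1647.059ms=21/5b +235.294ms=3/5b
5) 1882.353ms=24/5b +235.294ms=3/5b
6) 2117.647ms=27/5b +235.294ms=3/5b
7) 2352.941ms=6b +588.235ms=3/2b
8) 2941.176ms=15/2b +294.118ms=3/4b
9) 3235.294ms=33/4b +294.118ms=3/4b
10) 3529.412ms=9b +235.294ms=3/5b
11) 3764.706ms=48/5b +235.294ms=3/5b
12) 4000.0ms=51/5b +235.294ms=3/5b
13) 4235.294ms=54/5b +235.294ms=3/5b
14) 4470.588ms=57/5b +235.294ms=3/5b
Σ=12b of 12 (153bpm 3/8) — PASS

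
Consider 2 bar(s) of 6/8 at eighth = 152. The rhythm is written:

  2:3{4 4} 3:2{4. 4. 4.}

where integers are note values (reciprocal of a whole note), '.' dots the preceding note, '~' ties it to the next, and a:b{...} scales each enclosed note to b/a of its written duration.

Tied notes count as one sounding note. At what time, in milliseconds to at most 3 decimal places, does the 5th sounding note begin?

1. 0.0ms @ 0 + 1184.211ms (3)
2. 1184.211ms @ 3 + 1184.211ms (3)
3. 2368.421ms @ 6 + 789.474ms (2)
4. 3157.895ms @ 8 + 789.474ms (2)
5. 3947.368ms @ 10 + 789.474ms (2)

note 5 onset = 10b = 3947.368ms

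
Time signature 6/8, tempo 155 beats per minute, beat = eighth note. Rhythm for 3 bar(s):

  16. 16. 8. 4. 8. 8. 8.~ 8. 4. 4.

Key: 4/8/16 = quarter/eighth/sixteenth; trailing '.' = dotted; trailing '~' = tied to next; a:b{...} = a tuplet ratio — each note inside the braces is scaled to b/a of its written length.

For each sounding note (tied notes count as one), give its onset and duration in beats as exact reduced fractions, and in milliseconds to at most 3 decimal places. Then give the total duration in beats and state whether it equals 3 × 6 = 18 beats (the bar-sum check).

1) 0.0ms=0b +290.323ms=3/4b
2) 290.323ms=3/4b +290.323ms=3/4b
3) 580.645ms=3/2b +580.645ms=3/2b
4) 1161.29ms=3b +1161.29ms=3b
5) 2322.581ms=6b +580.645ms=3/2b
6) 2903.226ms=15/2b +580.645ms=3/2b
7) 3483.871ms=9b +1161.29ms=3b
8) 4645.161ms=12b +1161.29ms=3b
9) 5806.452ms=15b +1161.29ms=3b
Σ=18b of 18 (155bpm 6/8) — PASS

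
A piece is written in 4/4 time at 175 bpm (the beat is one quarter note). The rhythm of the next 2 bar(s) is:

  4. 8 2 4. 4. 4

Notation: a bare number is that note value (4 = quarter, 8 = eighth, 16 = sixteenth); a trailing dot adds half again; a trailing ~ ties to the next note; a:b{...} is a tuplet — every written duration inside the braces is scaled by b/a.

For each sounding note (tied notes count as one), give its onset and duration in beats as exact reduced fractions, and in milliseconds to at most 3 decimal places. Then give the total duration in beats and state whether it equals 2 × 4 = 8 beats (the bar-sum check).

1) 0.0ms=0b +514.286ms=3/2b
2) 514.286ms=3/2b +171.429ms=1/2b
3) 685.714ms=2b +685.714ms=2b
4) 1371.429ms=4b +514.286ms=3/2b
5) 1885.714ms=11/2b +514.286ms=3/2b
6) 2400.0ms=7b +342.857ms=1b
Σ=8b of 8 (175bpm 4/4) — PASS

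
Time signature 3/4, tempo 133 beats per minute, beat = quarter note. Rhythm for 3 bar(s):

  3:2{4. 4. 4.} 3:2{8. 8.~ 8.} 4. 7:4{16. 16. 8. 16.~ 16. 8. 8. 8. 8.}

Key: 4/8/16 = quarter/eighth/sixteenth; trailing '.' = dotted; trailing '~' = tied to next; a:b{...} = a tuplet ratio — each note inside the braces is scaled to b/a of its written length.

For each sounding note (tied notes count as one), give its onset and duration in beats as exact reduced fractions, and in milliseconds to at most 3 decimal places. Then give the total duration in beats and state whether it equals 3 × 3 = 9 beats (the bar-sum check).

1) 0.0ms=0b +451.128ms=1b
2) 451.128ms=1b +451.128ms=1b
3) 902.256ms=2b +451.128ms=1b
4) 1353.383ms=3b +225.564ms=1/2b
5) 1578.947ms=7/2b +451.128ms=1b
6) 2030.075ms=9/2b +676.692ms=3/2b
7) 2706.767ms=6b +96.67ms=3/14b
8) 2803.437ms=87/14b +96.67ms=3/14b
9) 2900.107ms=45/7b +193.34ms=3/7b
10) 3093.448ms=48/7b +193.34ms=3/7b
11) 3286.788ms=51/7b +193.34ms=3/7b
12) 3480.129ms=54/7b +193.34ms=3/7b
13) 3673.469ms=57/7b +193.34ms=3/7b
14) 3866.81ms=60/7b +193.34ms=3/7b
Σ=9b of 9 (133bpm 3/4) — PASS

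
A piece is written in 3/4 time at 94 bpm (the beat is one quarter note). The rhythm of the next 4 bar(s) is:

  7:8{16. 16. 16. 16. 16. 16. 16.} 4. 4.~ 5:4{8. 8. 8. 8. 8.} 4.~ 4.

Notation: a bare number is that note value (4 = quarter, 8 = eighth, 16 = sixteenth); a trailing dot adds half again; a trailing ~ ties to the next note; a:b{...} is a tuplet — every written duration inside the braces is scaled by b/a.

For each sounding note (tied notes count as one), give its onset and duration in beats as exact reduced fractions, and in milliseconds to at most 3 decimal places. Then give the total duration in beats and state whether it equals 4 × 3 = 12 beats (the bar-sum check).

1) 0.0ms=0b +273.556ms=3/7b
2) 273.556ms=3/7b +273.556ms=3/7b
3) 547.112ms=6/7b +273.556ms=3/7b
4) 820.669ms=9/7b +273.556ms=3/7b
5) 1094.225ms=12/7b +273.556ms=3/7b
6) 1367.781ms=15/7b +273.556ms=3/7b
7) 1641.337ms=18/7b +273.556ms=3/7b
8) 1914.894ms=3b +957.447ms=3/2b
9) 2872.34ms=9/2b +1340.426ms=21/10b
10) 4212.766ms=33/5b +382.979ms=3/5b
11) 4595.745ms=36/5b +382.979ms=3/5b
12) 4978.723ms=39/5b +382.979ms=3/5b
13) 5361.702ms=42/5b +382.979ms=3/5b
14) 5744.681ms=9b +1914.894ms=3b
Σ=12b of 12 (94bpm 3/4) — PASS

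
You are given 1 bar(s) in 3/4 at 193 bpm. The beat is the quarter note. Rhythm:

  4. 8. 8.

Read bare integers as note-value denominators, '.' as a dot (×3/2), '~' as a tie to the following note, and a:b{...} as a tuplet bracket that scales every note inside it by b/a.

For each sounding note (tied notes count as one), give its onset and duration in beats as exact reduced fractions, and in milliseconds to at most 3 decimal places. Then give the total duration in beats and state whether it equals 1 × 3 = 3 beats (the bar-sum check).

1) 0.0ms=0b +466.321ms=3/2b
2) 466.321ms=3/2b +233.161ms=3/4b
3) 699.482ms=9/4b +233.161ms=3/4b
Σ=3b of 3 (193bpm 3/4) — PASS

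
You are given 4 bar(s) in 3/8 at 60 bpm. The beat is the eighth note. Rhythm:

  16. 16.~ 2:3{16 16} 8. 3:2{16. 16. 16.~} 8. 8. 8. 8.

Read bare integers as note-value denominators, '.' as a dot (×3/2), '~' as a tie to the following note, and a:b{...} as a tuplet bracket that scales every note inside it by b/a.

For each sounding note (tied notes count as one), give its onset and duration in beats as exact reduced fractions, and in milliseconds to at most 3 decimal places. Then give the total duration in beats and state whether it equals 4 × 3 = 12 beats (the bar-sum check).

1) 0.0ms=0b +750.0ms=3/4b
2) 750.0ms=3/4b +1500.0ms=3/2b
3) 2250.0ms=9/4b +750.0ms=3/4b
4) 3000.0ms=3b +1500.0ms=3/2b
5) 4500.0ms=9/2b +500.0ms=1/2b
6) 5000.0ms=5b +500.0ms=1/2b
7) 5500.0ms=11/2b +2000.0ms=2b
8) 7500.0ms=15/2b +1500.0ms=3/2b
9) 9000.0ms=9b +1500.0ms=3/2b
10) 10500.0ms=21/2b +1500.0ms=3/2b
Σ=12b of 12 (60bpm 3/8) — PASS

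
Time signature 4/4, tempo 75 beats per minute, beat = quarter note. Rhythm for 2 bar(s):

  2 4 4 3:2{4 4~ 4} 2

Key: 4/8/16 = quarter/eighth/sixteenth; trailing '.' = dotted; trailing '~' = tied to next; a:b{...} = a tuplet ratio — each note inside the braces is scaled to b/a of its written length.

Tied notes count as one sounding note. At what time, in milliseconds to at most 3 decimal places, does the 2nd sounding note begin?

1. 0.0ms @ 0 + 1600.0ms (2)
2. 1600.0ms @ 2 + 800.0ms (1)
3. 2400.0ms @ 3 + 800.0ms (1)
4. 3200.0ms @ 4 + 533.333ms (2/3)
5. 3733.333ms @ 14/3 + 1066.667ms (4/3)
6. 4800.0ms @ 6 + 1600.0ms (2)

note 2 onset = 2b = 1600.0ms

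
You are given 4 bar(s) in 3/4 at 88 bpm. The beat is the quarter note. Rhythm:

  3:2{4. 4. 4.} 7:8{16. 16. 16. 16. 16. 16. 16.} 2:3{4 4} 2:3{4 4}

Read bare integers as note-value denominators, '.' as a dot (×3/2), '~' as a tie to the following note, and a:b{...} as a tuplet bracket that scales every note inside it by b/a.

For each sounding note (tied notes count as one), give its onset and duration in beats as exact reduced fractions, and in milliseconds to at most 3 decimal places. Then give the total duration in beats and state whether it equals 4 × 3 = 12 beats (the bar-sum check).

1) 0.0ms=0b +681.818ms=1b
2) 681.818ms=1b +681.818ms=1b
3) 1363.636ms=2b +681.818ms=1b
4) 2045.455ms=3b +292.208ms=3/7b
5) 2337.662ms=24/7b +292.208ms=3/7b
6) 2629.87ms=27/7b +292.208ms=3/7b
7) 2922.078ms=30/7b +292.208ms=3/7b
8) 3214.286ms=33/7b +292.208ms=3/7b
9) 3506.494ms=36/7b +292.208ms=3/7b
10) 3798.701ms=39/7b +292.208ms=3/7b
11) 4090.909ms=6b +1022.727ms=3/2b
12) 5113.636ms=15/2b +1022.727ms=3/2b
13) 6136.364ms=9b +1022.727ms=3/2b
14) 7159.091ms=21/2b +1022.727ms=3/2b
Σ=12b of 12 (88bpm 3/4) — PASS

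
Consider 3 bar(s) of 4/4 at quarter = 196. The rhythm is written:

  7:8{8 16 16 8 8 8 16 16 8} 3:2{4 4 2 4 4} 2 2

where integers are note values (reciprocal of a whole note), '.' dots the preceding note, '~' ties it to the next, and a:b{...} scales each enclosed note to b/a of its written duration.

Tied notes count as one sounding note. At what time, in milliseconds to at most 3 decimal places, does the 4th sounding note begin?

1. 0.0ms @ 0 + 174.927ms (4/7)
2. 174.927ms @ 4/7 + 87.464ms (2/7)
3. 262.391ms @ 6/7 + 87.464ms (2/7)
4. 349.854ms @ 8/7 + 174.927ms (4/7)
5. 524.781ms @ 12/7 + 174.927ms (4/7)
6. 699.708ms @ 16/7 + 174.927ms (4/7)
7. 874.636ms @ 20/7 + 87.464ms (2/7)
8. 962.099ms @ 22/7 + 87.464ms (2/7)
9. 1049.563ms @ 24/7 + 174.927ms (4/7)
10. 1224.49ms @ 4 + 204.082ms (2/3)
11. 1428.571ms @ 14/3 + 204.082ms (2/3)
12. 1632.653ms @ 16/3 + 408.163ms (4/3)
13. 2040.816ms @ 20/3 + 204.082ms (2/3)
14. 2244.898ms @ 22/3 + 204.082ms (2/3)
15. 2448.98ms @ 8 + 612.245ms (2)
16. 3061.224ms @ 10 + 612.245ms (2)

note 4 onset = 8/7b = 349.854ms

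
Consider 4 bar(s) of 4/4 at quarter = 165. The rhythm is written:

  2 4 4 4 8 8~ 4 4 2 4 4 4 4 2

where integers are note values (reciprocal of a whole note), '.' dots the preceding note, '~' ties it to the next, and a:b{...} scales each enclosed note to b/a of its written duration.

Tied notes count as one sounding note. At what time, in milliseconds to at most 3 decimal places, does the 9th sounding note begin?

note 9 onset = 10b = 3636.364ms

1. 0.0ms @ 0 + 727.273ms (2)
2. 727.273ms @ 2 + 363.636ms (1)
3. 1090.909ms @ 3 + 363.636ms (1)
4. 1454.545ms @ 4 + 363.636ms (1)
5. 1818.182ms @ 5 + 181.818ms (1/2)
6. 2000.0ms @ 11/2 + 545.455ms (3/2)
7. 2545.455ms @ 7 + 363.636ms (1)
8. 2909.091ms @ 8 + 727.273ms (2)
9. 3636.364ms @ 10 + 363.636ms (1)
10. 4000.0ms @ 11 + 363.636ms (1)
11. 4363.636ms @ 12 + 363.636ms (1)
12. 4727.273ms @ 13 + 363.636ms (1)
13. 5090.909ms @ 14 + 727.273ms (2)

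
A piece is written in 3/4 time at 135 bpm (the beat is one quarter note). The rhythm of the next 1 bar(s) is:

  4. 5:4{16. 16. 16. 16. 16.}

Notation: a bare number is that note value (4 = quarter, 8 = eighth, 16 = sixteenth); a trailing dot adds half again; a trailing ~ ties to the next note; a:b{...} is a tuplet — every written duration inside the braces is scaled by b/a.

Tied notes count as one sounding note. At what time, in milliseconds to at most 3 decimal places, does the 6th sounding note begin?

note 6 onset = 27/10b = 1200.0ms

1. 0.0ms @ 0 + 666.667ms (3/2)
2. 666.667ms @ 3/2 + 133.333ms (3/10)
3. 800.0ms @ 9/5 + 133.333ms (3/10)
4. 933.333ms @ 21/10 + 133.333ms (3/10)
5. 1066.667ms @ 12/5 + 133.333ms (3/10)
6. 1200.0ms @ 27/10 + 133.333ms (3/10)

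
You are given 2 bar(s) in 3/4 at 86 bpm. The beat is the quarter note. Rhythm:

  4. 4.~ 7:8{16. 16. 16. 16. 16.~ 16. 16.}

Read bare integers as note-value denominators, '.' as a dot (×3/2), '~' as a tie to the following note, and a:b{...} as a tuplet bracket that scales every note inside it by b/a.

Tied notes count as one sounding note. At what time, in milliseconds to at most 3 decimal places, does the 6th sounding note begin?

note 6 onset = 33/7b = 3289.037ms

1. 0.0ms @ 0 + 1046.512ms (3/2)
2. 1046.512ms @ 3/2 + 1345.515ms (27/14)
3. 2392.027ms @ 24/7 + 299.003ms (3/7)
4. 2691.03ms @ 27/7 + 299.003ms (3/7)
5. 2990.033ms @ 30/7 + 299.003ms (3/7)
6. 3289.037ms @ 33/7 + 598.007ms (6/7)
7. 3887.043ms @ 39/7 + 299.003ms (3/7)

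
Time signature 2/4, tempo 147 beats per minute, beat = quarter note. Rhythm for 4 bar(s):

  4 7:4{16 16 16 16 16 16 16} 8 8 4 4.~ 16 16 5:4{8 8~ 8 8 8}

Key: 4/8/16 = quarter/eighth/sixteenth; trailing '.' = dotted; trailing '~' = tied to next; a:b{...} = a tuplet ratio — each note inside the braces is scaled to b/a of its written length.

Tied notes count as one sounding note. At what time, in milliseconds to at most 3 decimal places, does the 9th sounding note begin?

1. 0.0ms @ 0 + 408.163ms (1)
2. 408.163ms @ 1 + 58.309ms (1/7)
3. 466.472ms @ 8/7 + 58.309ms (1/7)
4. 524.781ms @ 9/7 + 58.309ms (1/7)
5. 583.09ms @ 10/7 + 58.309ms (1/7)
6. 641.399ms @ 11/7 + 58.309ms (1/7)
7. 699.708ms @ 12/7 + 58.309ms (1/7)
8. 758.017ms @ 13/7 + 58.309ms (1/7)
9. 816.327ms @ 2 + 204.082ms (1/2)
10. 1020.408ms @ 5/2 + 204.082ms (1/2)
11. 1224.49ms @ 3 + 408.163ms (1)
12. 1632.653ms @ 4 + 714.286ms (7/4)
13. 2346.939ms @ 23/4 + 102.041ms (1/4)
14. 2448.98ms @ 6 + 163.265ms (2/5)
15. 2612.245ms @ 32/5 + 326.531ms (4/5)
16. 2938.776ms @ 36/5 + 163.265ms (2/5)
17. 3102.041ms @ 38/5 + 163.265ms (2/5)

note 9 onset = 2b = 816.327ms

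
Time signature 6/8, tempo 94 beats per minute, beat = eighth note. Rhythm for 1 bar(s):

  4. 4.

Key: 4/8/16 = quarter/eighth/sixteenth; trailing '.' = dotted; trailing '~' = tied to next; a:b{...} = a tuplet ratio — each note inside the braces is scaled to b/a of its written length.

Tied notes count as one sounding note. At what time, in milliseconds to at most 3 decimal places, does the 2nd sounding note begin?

1. 0.0ms @ 0 + 1914.894ms (3)
2. 1914.894ms @ 3 + 1914.894ms (3)

note 2 onset = 3b = 1914.894ms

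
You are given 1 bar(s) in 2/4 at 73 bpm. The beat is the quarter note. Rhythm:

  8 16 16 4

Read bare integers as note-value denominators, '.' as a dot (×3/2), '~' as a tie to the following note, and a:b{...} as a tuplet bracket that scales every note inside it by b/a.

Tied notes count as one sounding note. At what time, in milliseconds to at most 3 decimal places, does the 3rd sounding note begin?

note 3 onset = 3/4b = 616.438ms

1. 0.0ms @ 0 + 410.959ms (1/2)
2. 410.959ms @ 1/2 + 205.479ms (1/4)
3. 616.438ms @ 3/4 + 205.479ms (1/4)
4. 821.918ms @ 1 + 821.918ms (1)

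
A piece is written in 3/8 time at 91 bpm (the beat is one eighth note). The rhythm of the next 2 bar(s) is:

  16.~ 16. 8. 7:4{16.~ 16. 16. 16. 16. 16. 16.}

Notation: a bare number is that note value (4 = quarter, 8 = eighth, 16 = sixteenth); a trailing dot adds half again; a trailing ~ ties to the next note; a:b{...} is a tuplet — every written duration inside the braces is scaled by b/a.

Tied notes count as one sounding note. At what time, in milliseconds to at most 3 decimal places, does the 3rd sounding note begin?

note 3 onset = 3b = 1978.022ms

1. 0.0ms @ 0 + 989.011ms (3/2)
2. 989.011ms @ 3/2 + 989.011ms (3/2)
3. 1978.022ms @ 3 + 565.149ms (6/7)
4. 2543.171ms @ 27/7 + 282.575ms (3/7)
5. 2825.746ms @ 30/7 + 282.575ms (3/7)
6. 3108.32ms @ 33/7 + 282.575ms (3/7)
7. 3390.895ms @ 36/7 + 282.575ms (3/7)
8. 3673.469ms @ 39/7 + 282.575ms (3/7)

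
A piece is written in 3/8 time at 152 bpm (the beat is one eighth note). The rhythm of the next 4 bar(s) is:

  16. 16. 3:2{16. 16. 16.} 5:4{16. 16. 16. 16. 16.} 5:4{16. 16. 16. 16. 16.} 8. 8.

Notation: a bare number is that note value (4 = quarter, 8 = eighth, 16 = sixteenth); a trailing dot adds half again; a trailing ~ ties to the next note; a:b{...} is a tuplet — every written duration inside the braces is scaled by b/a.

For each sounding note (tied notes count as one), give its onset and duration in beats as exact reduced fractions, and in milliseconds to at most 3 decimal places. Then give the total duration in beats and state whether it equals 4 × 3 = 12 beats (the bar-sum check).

1) 0.0ms=0b +296.053ms=3/4b
2) 296.053ms=3/4b +296.053ms=3/4b
3) 592.105ms=3/2b +197.368ms=1/2b
4) 789.474ms=2b +197.368ms=1/2b
5) 986.842ms=5/2b +197.368ms=1/2b
6) 1184.211ms=3b +236.842ms=3/5b
7) 1421.053ms=18/5b +236.842ms=3/5b
8) 1657.895ms=21/5b +236.842ms=3/5b
9) 1894.737ms=24/5b +236.842ms=3/5b
10) 2131.579ms=27/5b +236.842ms=3/5b
11) 2368.421ms=6b +236.842ms=3/5b
12) 2605.263ms=33/5b +236.842ms=3/5b
13) 2842.105ms=36/5b +236.842ms=3/5b
14) 3078.947ms=39/5b +236.842ms=3/5b
15) 3315.789ms=42/5b +236.842ms=3/5b
16) 3552.632ms=9b +592.105ms=3/2b
17) 4144.737ms=21/2b +592.105ms=3/2b
Σ=12b of 12 (152bpm 3/8) — PASS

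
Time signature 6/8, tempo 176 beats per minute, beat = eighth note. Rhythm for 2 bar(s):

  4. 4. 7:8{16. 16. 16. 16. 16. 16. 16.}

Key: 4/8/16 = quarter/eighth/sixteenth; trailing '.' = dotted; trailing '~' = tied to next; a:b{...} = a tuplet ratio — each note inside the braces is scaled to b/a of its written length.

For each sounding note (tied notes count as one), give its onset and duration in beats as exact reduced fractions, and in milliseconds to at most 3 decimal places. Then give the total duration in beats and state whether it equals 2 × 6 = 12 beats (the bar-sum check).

1) 0.0ms=0b +1022.727ms=3b
2) 1022.727ms=3b +1022.727ms=3b
3) 2045.455ms=6b +292.208ms=6/7b
4) 2337.662ms=48/7b +292.208ms=6/7b
5) 2629.87ms=54/7b +292.208ms=6/7b
6) 2922.078ms=60/7b +292.208ms=6/7b
7) 3214.286ms=66/7b +292.208ms=6/7b
8) 3506.494ms=72/7b +292.208ms=6/7b
9) 3798.701ms=78/7b +292.208ms=6/7b
Σ=12b of 12 (176bpm 6/8) — PASS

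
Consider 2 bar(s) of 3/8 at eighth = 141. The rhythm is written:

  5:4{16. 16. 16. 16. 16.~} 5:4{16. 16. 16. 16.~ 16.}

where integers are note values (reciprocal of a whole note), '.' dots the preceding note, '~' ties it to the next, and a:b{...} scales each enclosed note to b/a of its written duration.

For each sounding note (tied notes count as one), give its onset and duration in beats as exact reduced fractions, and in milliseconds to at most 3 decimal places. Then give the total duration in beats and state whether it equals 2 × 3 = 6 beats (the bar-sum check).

1) 0.0ms=0b +255.319ms=3/5b
2) 255.319ms=3/5b +255.319ms=3/5b
3) 510.638ms=6/5b +255.319ms=3/5b
4) 765.957ms=9/5b +255.319ms=3/5b
5) 1021.277ms=12/5b +510.638ms=6/5b
6) 1531.915ms=18/5b +255.319ms=3/5b
7) 1787.234ms=21/5b +255.319ms=3/5b
8) 2042.553ms=24/5b +510.638ms=6/5b
Σ=6b of 6 (141bpm 3/8) — PASS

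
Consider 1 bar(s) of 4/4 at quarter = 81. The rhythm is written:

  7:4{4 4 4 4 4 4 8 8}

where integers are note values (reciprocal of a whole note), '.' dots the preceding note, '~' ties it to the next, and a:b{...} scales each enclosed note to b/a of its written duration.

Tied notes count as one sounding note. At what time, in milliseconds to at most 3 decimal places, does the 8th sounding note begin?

note 8 onset = 26/7b = 2751.323ms

1. 0.0ms @ 0 + 423.28ms (4/7)
2. 423.28ms @ 4/7 + 423.28ms (4/7)
3. 846.561ms @ 8/7 + 423.28ms (4/7)
4. 1269.841ms @ 12/7 + 423.28ms (4/7)
5. 1693.122ms @ 16/7 + 423.28ms (4/7)
6. 2116.402ms @ 20/7 + 423.28ms (4/7)
7. 2539.683ms @ 24/7 + 211.64ms (2/7)
8. 2751.323ms @ 26/7 + 211.64ms (2/7)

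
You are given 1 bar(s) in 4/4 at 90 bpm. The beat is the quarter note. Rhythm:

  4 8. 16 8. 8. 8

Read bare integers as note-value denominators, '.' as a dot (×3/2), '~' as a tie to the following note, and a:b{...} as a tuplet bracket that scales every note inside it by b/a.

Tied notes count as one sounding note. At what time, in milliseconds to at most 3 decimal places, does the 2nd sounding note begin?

1. 0.0ms @ 0 + 666.667ms (1)
2. 666.667ms @ 1 + 500.0ms (3/4)
3. 1166.667ms @ 7/4 + 166.667ms (1/4)
4. 1333.333ms @ 2 + 500.0ms (3/4)
5. 1833.333ms @ 11/4 + 500.0ms (3/4)
6. 2333.333ms @ 7/2 + 333.333ms (1/2)

note 2 onset = 1b = 666.667ms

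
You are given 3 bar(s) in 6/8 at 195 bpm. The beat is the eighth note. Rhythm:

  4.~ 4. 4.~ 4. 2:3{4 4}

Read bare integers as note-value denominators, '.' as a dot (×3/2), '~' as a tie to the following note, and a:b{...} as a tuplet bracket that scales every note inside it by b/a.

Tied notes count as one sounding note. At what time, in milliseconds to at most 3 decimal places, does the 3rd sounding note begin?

note 3 onset = 12b = 3692.308ms

1. 0.0ms @ 0 + 1846.154ms (6)
2. 1846.154ms @ 6 + 1846.154ms (6)
3. 3692.308ms @ 12 + 923.077ms (3)
4. 4615.385ms @ 15 + 923.077ms (3)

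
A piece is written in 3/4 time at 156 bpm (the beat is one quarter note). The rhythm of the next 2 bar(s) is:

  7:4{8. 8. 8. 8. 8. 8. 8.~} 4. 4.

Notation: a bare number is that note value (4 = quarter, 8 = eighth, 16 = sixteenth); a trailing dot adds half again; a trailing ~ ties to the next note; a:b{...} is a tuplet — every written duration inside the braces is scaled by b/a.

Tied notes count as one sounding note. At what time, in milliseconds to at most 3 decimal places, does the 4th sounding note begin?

note 4 onset = 9/7b = 494.505ms

1. 0.0ms @ 0 + 164.835ms (3/7)
2. 164.835ms @ 3/7 + 164.835ms (3/7)
3. 329.67ms @ 6/7 + 164.835ms (3/7)
4. 494.505ms @ 9/7 + 164.835ms (3/7)
5. 659.341ms @ 12/7 + 164.835ms (3/7)
6. 824.176ms @ 15/7 + 164.835ms (3/7)
7. 989.011ms @ 18/7 + 741.758ms (27/14)
8. 1730.769ms @ 9/2 + 576.923ms (3/2)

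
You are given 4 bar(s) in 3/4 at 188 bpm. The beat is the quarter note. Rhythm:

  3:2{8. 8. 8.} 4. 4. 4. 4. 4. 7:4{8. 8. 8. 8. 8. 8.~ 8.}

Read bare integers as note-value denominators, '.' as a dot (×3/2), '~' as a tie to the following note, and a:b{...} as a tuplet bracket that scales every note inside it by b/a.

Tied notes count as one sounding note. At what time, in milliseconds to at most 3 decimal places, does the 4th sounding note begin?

1. 0.0ms @ 0 + 159.574ms (1/2)
2. 159.574ms @ 1/2 + 159.574ms (1/2)
3. 319.149ms @ 1 + 159.574ms (1/2)
4. 478.723ms @ 3/2 + 478.723ms (3/2)
5. 957.447ms @ 3 + 478.723ms (3/2)
6. 1436.17ms @ 9/2 + 478.723ms (3/2)
7. 1914.894ms @ 6 + 478.723ms (3/2)
8. 2393.617ms @ 15/2 + 478.723ms (3/2)
9. 2872.34ms @ 9 + 136.778ms (3/7)
10. 3009.119ms @ 66/7 + 136.778ms (3/7)
11. 3145.897ms @ 69/7 + 136.778ms (3/7)
12. 3282.675ms @ 72/7 + 136.778ms (3/7)
13. 3419.453ms @ 75/7 + 136.778ms (3/7)
14. 3556.231ms @ 78/7 + 273.556ms (6/7)

note 4 onset = 3/2b = 478.723ms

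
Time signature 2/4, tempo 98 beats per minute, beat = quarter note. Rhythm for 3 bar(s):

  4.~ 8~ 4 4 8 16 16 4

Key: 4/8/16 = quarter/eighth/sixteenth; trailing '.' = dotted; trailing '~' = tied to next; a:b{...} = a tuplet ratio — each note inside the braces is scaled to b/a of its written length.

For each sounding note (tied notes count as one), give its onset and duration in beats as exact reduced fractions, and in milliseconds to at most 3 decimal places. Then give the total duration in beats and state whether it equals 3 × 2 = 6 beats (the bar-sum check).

1) 0.0ms=0b +1836.735ms=3b
2) 1836.735ms=3b +612.245ms=1b
3) 2448.98ms=4b +306.122ms=1/2b
4) 2755.102ms=9/2b +153.061ms=1/4b
5) 2908.163ms=19/4b +153.061ms=1/4b
6) 3061.224ms=5b +612.245ms=1b
Σ=6b of 6 (98bpm 2/4) — PASS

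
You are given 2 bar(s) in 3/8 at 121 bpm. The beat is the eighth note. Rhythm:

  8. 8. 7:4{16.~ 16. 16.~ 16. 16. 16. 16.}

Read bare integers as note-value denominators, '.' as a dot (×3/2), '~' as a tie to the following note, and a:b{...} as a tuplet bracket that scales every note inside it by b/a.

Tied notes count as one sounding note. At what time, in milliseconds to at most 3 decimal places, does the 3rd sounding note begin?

note 3 onset = 3b = 1487.603ms

1. 0.0ms @ 0 + 743.802ms (3/2)
2. 743.802ms @ 3/2 + 743.802ms (3/2)
3. 1487.603ms @ 3 + 425.03ms (6/7)
4. 1912.633ms @ 27/7 + 425.03ms (6/7)
5. 2337.662ms @ 33/7 + 212.515ms (3/7)
6. 2550.177ms @ 36/7 + 212.515ms (3/7)
7. 2762.692ms @ 39/7 + 212.515ms (3/7)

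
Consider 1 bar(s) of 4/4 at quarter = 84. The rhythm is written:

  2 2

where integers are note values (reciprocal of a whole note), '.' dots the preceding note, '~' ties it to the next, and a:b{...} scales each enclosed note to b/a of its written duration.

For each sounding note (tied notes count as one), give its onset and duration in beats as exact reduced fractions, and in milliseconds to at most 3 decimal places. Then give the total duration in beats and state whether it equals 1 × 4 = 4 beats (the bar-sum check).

1) 0.0ms=0b +1428.571ms=2b
2) 1428.571ms=2b +1428.571ms=2b
Σ=4b of 4 (84bpm 4/4) — PASS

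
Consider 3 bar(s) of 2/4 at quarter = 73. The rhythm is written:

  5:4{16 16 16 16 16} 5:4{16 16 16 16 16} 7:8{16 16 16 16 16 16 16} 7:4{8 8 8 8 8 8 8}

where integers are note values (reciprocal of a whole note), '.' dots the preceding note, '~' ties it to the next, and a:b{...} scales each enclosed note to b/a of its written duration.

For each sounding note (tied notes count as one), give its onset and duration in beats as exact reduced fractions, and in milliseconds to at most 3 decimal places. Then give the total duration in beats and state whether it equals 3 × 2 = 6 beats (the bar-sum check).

1) 0.0ms=0b +164.384ms=1/5b
2) 164.384ms=1/5b +164.384ms=1/5b
3) 328.767ms=2/5b +164.384ms=1/5b
4) 493.151ms=3/5b +164.384ms=1/5b
5) 657.534ms=4/5b +164.384ms=1/5b
6) 821.918ms=1b +164.384ms=1/5b
7) 986.301ms=6/5b +164.384ms=1/5b
8) 1150.685ms=7/5b +164.384ms=1/5b
9) 1315.068ms=8/5b +164.384ms=1/5b
10) 1479.452ms=9/5b +164.384ms=1/5b
11) 1643.836ms=2b +234.834ms=2/7b
12) 1878.669ms=16/7b +234.834ms=2/7b
13) 2113.503ms=18/7b +234.834ms=2/7b
14) 2348.337ms=20/7b +234.834ms=2/7b
15) 2583.17ms=22/7b +234.834ms=2/7b
16) 2818.004ms=24/7b +234.834ms=2/7b
17) 3052.838ms=26/7b +234.834ms=2/7b
18) 3287.671ms=4b +234.834ms=2/7b
19) 3522.505ms=30/7b +234.834ms=2/7b
20) 3757.339ms=32/7b +234.834ms=2/7b
21) 3992.172ms=34/7b +234.834ms=2/7b
22) 4227.006ms=36/7b +234.834ms=2/7b
23) 4461.84ms=38/7b +234.834ms=2/7b
24) 4696.673ms=40/7b +234.834ms=2/7b
Σ=6b of 6 (73bpm 2/4) — PASS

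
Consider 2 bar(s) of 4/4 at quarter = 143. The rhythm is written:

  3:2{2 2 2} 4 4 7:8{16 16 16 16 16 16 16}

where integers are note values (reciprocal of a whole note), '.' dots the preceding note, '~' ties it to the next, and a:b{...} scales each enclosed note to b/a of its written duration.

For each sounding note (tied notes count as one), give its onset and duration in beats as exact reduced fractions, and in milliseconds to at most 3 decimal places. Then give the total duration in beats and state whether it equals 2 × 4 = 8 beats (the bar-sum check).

1) 0.0ms=0b +559.441ms=4/3b
2) 559.441ms=4/3b +559.441ms=4/3b
3) 1118.881ms=8/3b +559.441ms=4/3b
4) 1678.322ms=4b +419.58ms=1b
5) 2097.902ms=5b +419.58ms=1b
6) 2517.483ms=6b +119.88ms=2/7b
7) 2637.363ms=44/7b +119.88ms=2/7b
8) 2757.243ms=46/7b +119.88ms=2/7b
9) 2877.123ms=48/7b +119.88ms=2/7b
10) 2997.003ms=50/7b +119.88ms=2/7b
11) 3116.883ms=52/7b +119.88ms=2/7b
12) 3236.763ms=54/7b +119.88ms=2/7b
Σ=8b of 8 (143bpm 4/4) — PASS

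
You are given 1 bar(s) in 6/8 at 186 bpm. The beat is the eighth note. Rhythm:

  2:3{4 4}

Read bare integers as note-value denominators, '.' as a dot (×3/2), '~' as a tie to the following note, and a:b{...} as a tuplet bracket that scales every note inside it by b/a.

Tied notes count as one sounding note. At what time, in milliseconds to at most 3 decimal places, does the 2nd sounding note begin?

note 2 onset = 3b = 967.742ms

1. 0.0ms @ 0 + 967.742ms (3)
2. 967.742ms @ 3 + 967.742ms (3)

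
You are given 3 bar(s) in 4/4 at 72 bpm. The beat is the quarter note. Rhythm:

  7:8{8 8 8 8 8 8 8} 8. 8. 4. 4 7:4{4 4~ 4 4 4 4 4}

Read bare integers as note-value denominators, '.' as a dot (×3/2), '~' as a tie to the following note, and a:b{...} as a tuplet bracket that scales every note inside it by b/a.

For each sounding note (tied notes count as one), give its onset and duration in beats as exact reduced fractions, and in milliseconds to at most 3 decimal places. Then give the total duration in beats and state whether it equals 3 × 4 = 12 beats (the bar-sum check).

1) 0.0ms=0b +476.19ms=4/7b
2) 476.19ms=4/7b +476.19ms=4/7b
3) 952.381ms=8/7b +476.19ms=4/7b
4) 1428.571ms=12/7b +476.19ms=4/7b
5) 1904.762ms=16/7b +476.19ms=4/7b
6) 2380.952ms=20/7b +476.19ms=4/7b
7) 2857.143ms=24/7b +476.19ms=4/7b
8) 3333.333ms=4b +625.0ms=3/4b
9) 3958.333ms=19/4b +625.0ms=3/4b
10) 4583.333ms=11/2b +1250.0ms=3/2b
11) 5833.333ms=7b +833.333ms=1b
12) 6666.667ms=8b +476.19ms=4/7b
13) 7142.857ms=60/7b +952.381ms=8/7b
14) 8095.238ms=68/7b +476.19ms=4/7b
15) 8571.429ms=72/7b +476.19ms=4/7b
16) 9047.619ms=76/7b +476.19ms=4/7b
17) 9523.81ms=80/7b +476.19ms=4/7b
Σ=12b of 12 (72bpm 4/4) — PASS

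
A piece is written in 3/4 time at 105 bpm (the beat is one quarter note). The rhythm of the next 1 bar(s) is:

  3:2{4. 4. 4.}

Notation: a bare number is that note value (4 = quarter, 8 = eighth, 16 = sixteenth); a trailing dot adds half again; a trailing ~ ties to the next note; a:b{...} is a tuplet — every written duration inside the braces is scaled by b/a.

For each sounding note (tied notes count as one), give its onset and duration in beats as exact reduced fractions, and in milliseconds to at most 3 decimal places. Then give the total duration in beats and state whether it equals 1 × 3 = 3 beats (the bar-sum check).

1) 0.0ms=0b +571.429ms=1b
2) 571.429ms=1b +571.429ms=1b
3) 1142.857ms=2b +571.429ms=1b
Σ=3b of 3 (105bpm 3/4) — PASS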